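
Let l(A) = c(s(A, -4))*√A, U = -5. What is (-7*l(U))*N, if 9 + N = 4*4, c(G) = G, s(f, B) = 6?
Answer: -294*I*√5 ≈ -657.4*I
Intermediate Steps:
N = 7 (N = -9 + 4*4 = -9 + 16 = 7)
l(A) = 6*√A
(-7*l(U))*N = -42*√(-5)*7 = -42*I*√5*7 = -294*I*√5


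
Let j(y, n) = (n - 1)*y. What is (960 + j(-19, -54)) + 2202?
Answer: 4207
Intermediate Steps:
j(y, n) = y*(-1 + n) (j(y, n) = (-1 + n)*y = y*(-1 + n))
(960 + j(-19, -54)) + 2202 = (960 - 19*(-1 - 54)) + 2202 = (960 - 19*(-55)) + 2202 = (960 + 1045) + 2202 = 2005 + 2202 = 4207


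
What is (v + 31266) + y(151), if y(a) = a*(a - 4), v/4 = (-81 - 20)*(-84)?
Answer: 87399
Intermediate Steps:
v = 33936 (v = 4*((-81 - 20)*(-84)) = 4*(-101*(-84)) = 4*8484 = 33936)
y(a) = a*(-4 + a)
(v + 31266) + y(151) = (33936 + 31266) + 151*(-4 + 151) = 65202 + 151*147 = 65202 + 22197 = 87399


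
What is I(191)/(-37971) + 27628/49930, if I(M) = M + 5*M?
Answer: 165307168/315982005 ≈ 0.52315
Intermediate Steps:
I(M) = 6*M
I(191)/(-37971) + 27628/49930 = (6*191)/(-37971) + 27628/49930 = 1146*(-1/37971) + 27628*(1/49930) = -382/12657 + 13814/24965 = 165307168/315982005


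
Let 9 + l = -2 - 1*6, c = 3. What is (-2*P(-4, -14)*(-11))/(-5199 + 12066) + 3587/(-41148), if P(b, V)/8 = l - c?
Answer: -18830321/31395924 ≈ -0.59977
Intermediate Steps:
l = -17 (l = -9 + (-2 - 1*6) = -9 + (-2 - 6) = -9 - 8 = -17)
P(b, V) = -160 (P(b, V) = 8*(-17 - 1*3) = 8*(-17 - 3) = 8*(-20) = -160)
(-2*P(-4, -14)*(-11))/(-5199 + 12066) + 3587/(-41148) = (-2*(-160)*(-11))/(-5199 + 12066) + 3587/(-41148) = (320*(-11))/6867 + 3587*(-1/41148) = -3520*1/6867 - 3587/41148 = -3520/6867 - 3587/41148 = -18830321/31395924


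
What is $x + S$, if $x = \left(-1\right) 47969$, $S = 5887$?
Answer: $-42082$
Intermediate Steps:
$x = -47969$
$x + S = -47969 + 5887 = -42082$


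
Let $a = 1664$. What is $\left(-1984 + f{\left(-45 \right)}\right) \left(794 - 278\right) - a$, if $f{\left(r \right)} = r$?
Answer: $-1048628$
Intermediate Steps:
$\left(-1984 + f{\left(-45 \right)}\right) \left(794 - 278\right) - a = \left(-1984 - 45\right) \left(794 - 278\right) - 1664 = \left(-2029\right) 516 - 1664 = -1046964 - 1664 = -1048628$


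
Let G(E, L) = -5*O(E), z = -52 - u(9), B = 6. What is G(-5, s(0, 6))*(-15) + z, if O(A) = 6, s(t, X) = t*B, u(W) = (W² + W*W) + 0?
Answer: 236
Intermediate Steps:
u(W) = 2*W² (u(W) = (W² + W²) + 0 = 2*W² + 0 = 2*W²)
s(t, X) = 6*t (s(t, X) = t*6 = 6*t)
z = -214 (z = -52 - 2*9² = -52 - 2*81 = -52 - 1*162 = -52 - 162 = -214)
G(E, L) = -30 (G(E, L) = -5*6 = -30)
G(-5, s(0, 6))*(-15) + z = -30*(-15) - 214 = 450 - 214 = 236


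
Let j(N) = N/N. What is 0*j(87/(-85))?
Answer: 0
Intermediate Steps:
j(N) = 1
0*j(87/(-85)) = 0*1 = 0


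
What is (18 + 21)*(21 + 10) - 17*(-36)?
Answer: 1821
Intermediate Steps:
(18 + 21)*(21 + 10) - 17*(-36) = 39*31 + 612 = 1209 + 612 = 1821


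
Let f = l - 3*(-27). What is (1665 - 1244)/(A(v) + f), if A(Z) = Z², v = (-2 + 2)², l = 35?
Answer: 421/116 ≈ 3.6293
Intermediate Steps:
v = 0 (v = 0² = 0)
f = 116 (f = 35 - 3*(-27) = 35 + 81 = 116)
(1665 - 1244)/(A(v) + f) = (1665 - 1244)/(0² + 116) = 421/(0 + 116) = 421/116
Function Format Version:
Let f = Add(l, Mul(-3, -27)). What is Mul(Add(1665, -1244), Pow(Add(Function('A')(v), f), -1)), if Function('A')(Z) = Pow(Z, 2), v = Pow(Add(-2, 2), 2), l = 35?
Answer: Rational(421, 116) ≈ 3.6293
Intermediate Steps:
v = 0 (v = Pow(0, 2) = 0)
f = 116 (f = Add(35, Mul(-3, -27)) = Add(35, 81) = 116)
Mul(Add(1665, -1244), Pow(Add(Function('A')(v), f), -1)) = Mul(Add(1665, -1244), Pow(Add(Pow(0, 2), 116), -1)) = Mul(421, Pow(Add(0, 116), -1)) = Mul(421, Pow(116, -1)) = Mul(421, Rational(1, 116)) = Rational(421, 116)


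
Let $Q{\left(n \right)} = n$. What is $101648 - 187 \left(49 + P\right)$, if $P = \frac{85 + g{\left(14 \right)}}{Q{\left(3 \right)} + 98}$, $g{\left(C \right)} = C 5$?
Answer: $\frac{9312000}{101} \approx 92198.0$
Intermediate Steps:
$g{\left(C \right)} = 5 C$
$P = \frac{155}{101}$ ($P = \frac{85 + 5 \cdot 14}{3 + 98} = \frac{85 + 70}{101} = 155 \cdot \frac{1}{101} = \frac{155}{101} \approx 1.5347$)
$101648 - 187 \left(49 + P\right) = 101648 - 187 \left(49 + \frac{155}{101}\right) = 101648 - 187 \cdot \frac{5104}{101} = 101648 - \frac{954448}{101} = \frac{9312000}{101}$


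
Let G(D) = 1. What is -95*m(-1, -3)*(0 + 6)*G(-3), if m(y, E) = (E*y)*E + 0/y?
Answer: 5130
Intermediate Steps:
m(y, E) = y*E² (m(y, E) = y*E² + 0 = y*E²)
-95*m(-1, -3)*(0 + 6)*G(-3) = -95*(-1*(-3)²)*(0 + 6) = -95*-1*9*6 = -95*(-9*6) = -(-5130) = -95*(-54) = 5130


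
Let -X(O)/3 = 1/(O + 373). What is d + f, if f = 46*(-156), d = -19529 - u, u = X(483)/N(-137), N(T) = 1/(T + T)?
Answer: -11430151/428 ≈ -26706.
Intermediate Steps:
X(O) = -3/(373 + O) (X(O) = -3/(O + 373) = -3/(373 + O))
N(T) = 1/(2*T)
u = 411/428 (u = (-3/(373 + 483))/(((½)/(-137))) = (-3/856)/(((½)*(-1/137))) = (-3*1/856)/(-1/274) = -3/856*(-274) = 411/428 ≈ 0.96028)
d = -8358823/428 (d = -19529 - 1*411/428 = -19529 - 411/428 = -8358823/428 ≈ -19530.)
f = -7176
d + f = -8358823/428 - 7176 = -11430151/428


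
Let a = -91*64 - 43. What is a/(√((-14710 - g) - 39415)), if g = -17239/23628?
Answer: 11734*I*√7554156677727/1278848261 ≈ 25.219*I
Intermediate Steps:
g = -17239/23628 (g = -17239*1/23628 = -17239/23628 ≈ -0.72960)
a = -5867 (a = -5824 - 43 = -5867)
a/(√((-14710 - g) - 39415)) = -5867/√((-14710 - 1*(-17239/23628)) - 39415) = -5867/√((-14710 + 17239/23628) - 39415) = -5867/√(-347550641/23628 - 39415) = -5867*(-2*I*√7554156677727/1278848261) = -(-11734)*I*√7554156677727/1278848261 = 11734*I*√7554156677727/1278848261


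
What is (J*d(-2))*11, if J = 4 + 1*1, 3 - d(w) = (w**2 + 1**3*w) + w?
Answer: 165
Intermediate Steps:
d(w) = 3 - w**2 - 2*w (d(w) = 3 - ((w**2 + 1**3*w) + w) = 3 - ((w**2 + 1*w) + w) = 3 - ((w**2 + w) + w) = 3 - ((w + w**2) + w) = 3 - (w**2 + 2*w) = 3 + (-w**2 - 2*w) = 3 - w**2 - 2*w)
J = 5 (J = 4 + 1 = 5)
(J*d(-2))*11 = (5*(3 - 1*(-2)**2 - 2*(-2)))*11 = (5*(3 - 1*4 + 4))*11 = (5*(3 - 4 + 4))*11 = (5*3)*11 = 15*11 = 165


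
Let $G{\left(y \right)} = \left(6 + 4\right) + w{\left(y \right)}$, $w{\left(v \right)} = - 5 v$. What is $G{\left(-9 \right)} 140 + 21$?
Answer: $7721$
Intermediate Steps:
$G{\left(y \right)} = 10 - 5 y$ ($G{\left(y \right)} = \left(6 + 4\right) - 5 y = 10 - 5 y$)
$G{\left(-9 \right)} 140 + 21 = \left(10 - -45\right) 140 + 21 = \left(10 + 45\right) 140 + 21 = 55 \cdot 140 + 21 = 7700 + 21 = 7721$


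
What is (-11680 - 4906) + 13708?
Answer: -2878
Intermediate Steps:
(-11680 - 4906) + 13708 = -16586 + 13708 = -2878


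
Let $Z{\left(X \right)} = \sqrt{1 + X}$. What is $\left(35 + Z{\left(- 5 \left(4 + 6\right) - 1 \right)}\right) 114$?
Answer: $3990 + 570 i \sqrt{2} \approx 3990.0 + 806.1 i$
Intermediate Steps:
$\left(35 + Z{\left(- 5 \left(4 + 6\right) - 1 \right)}\right) 114 = \left(35 + \sqrt{1 - \left(1 + 5 \left(4 + 6\right)\right)}\right) 114 = \left(35 + \sqrt{1 - 51}\right) 114 = \left(35 + \sqrt{-50}\right) 114 = \left(35 + 5 i \sqrt{2}\right) 114 = 3990 + 570 i \sqrt{2}$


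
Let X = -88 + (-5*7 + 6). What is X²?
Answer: 13689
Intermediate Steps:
X = -117 (X = -88 + (-35 + 6) = -88 - 29 = -117)
X² = (-117)² = 13689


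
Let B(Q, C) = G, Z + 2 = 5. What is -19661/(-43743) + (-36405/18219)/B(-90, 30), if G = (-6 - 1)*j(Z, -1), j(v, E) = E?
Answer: 6224234/37950177 ≈ 0.16401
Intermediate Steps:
Z = 3 (Z = -2 + 5 = 3)
G = 7 (G = (-6 - 1)*(-1) = -7*(-1) = 7)
B(Q, C) = 7
-19661/(-43743) + (-36405/18219)/B(-90, 30) = -19661/(-43743) - 36405/18219/7 = -19661*(-1/43743) - 36405*1/18219*(1/7) = 19661/43743 - 12135/6073*1/7 = 19661/43743 - 12135/42511 = 6224234/37950177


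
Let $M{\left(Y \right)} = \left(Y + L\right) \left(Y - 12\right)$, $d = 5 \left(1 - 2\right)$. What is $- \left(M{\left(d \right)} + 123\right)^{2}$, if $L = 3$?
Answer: $-24649$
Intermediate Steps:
$d = -5$ ($d = 5 \left(-1\right) = -5$)
$M{\left(Y \right)} = \left(-12 + Y\right) \left(3 + Y\right)$ ($M{\left(Y \right)} = \left(Y + 3\right) \left(Y - 12\right) = \left(3 + Y\right) \left(-12 + Y\right) = \left(-12 + Y\right) \left(3 + Y\right)$)
$- \left(M{\left(d \right)} + 123\right)^{2} = - \left(\left(-36 + \left(-5\right)^{2} - -45\right) + 123\right)^{2} = - \left(\left(-36 + 25 + 45\right) + 123\right)^{2} = - \left(34 + 123\right)^{2} = - 157^{2} = \left(-1\right) 24649 = -24649$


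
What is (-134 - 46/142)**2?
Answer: 90954369/5041 ≈ 18043.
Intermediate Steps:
(-134 - 46/142)**2 = (-134 - 46*1/142)**2 = (-134 - 23/71)**2 = (-9537/71)**2 = 90954369/5041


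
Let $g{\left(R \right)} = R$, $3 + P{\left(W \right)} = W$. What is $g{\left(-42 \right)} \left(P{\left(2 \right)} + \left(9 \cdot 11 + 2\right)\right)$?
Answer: $-4200$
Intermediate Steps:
$P{\left(W \right)} = -3 + W$
$g{\left(-42 \right)} \left(P{\left(2 \right)} + \left(9 \cdot 11 + 2\right)\right) = - 42 \left(\left(-3 + 2\right) + \left(9 \cdot 11 + 2\right)\right) = - 42 \left(-1 + \left(99 + 2\right)\right) = - 42 \left(-1 + 101\right) = \left(-42\right) 100 = -4200$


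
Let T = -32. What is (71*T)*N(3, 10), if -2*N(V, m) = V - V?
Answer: 0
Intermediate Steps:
N(V, m) = 0 (N(V, m) = -(V - V)/2 = -½*0 = 0)
(71*T)*N(3, 10) = (71*(-32))*0 = -2272*0 = 0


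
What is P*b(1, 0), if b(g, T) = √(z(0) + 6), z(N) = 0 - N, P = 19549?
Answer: 19549*√6 ≈ 47885.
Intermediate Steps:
z(N) = -N
b(g, T) = √6 (b(g, T) = √(-1*0 + 6) = √(0 + 6) = √6)
P*b(1, 0) = 19549*√6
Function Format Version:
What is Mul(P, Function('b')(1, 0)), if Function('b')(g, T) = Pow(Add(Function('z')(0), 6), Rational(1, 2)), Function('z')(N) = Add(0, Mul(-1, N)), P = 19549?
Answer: Mul(19549, Pow(6, Rational(1, 2))) ≈ 47885.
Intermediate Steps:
Function('z')(N) = Mul(-1, N)
Function('b')(g, T) = Pow(6, Rational(1, 2)) (Function('b')(g, T) = Pow(Add(Mul(-1, 0), 6), Rational(1, 2)) = Pow(Add(0, 6), Rational(1, 2)) = Pow(6, Rational(1, 2)))
Mul(P, Function('b')(1, 0)) = Mul(19549, Pow(6, Rational(1, 2)))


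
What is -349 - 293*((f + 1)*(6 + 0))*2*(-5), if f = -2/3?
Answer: 5511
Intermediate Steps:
f = -⅔ (f = -2*⅓ = -⅔ ≈ -0.66667)
-349 - 293*((f + 1)*(6 + 0))*2*(-5) = -349 - 293*((-⅔ + 1)*(6 + 0))*2*(-5) = -349 - 293*((⅓)*6)*2*(-5) = -349 - 293*2*2*(-5) = -349 - 1172*(-5) = -349 - 293*(-20) = -349 + 5860 = 5511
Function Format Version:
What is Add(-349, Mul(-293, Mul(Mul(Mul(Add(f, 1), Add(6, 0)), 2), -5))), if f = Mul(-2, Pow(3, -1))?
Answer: 5511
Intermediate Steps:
f = Rational(-2, 3) (f = Mul(-2, Rational(1, 3)) = Rational(-2, 3) ≈ -0.66667)
Add(-349, Mul(-293, Mul(Mul(Mul(Add(f, 1), Add(6, 0)), 2), -5))) = Add(-349, Mul(-293, Mul(Mul(Mul(Add(Rational(-2, 3), 1), Add(6, 0)), 2), -5))) = Add(-349, Mul(-293, Mul(Mul(Mul(Rational(1, 3), 6), 2), -5))) = Add(-349, Mul(-293, Mul(Mul(2, 2), -5))) = Add(-349, Mul(-293, Mul(4, -5))) = Add(-349, Mul(-293, -20)) = Add(-349, 5860) = 5511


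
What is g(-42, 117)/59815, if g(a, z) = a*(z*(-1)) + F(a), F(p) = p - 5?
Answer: 4867/59815 ≈ 0.081367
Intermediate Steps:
F(p) = -5 + p
g(a, z) = -5 + a - a*z (g(a, z) = a*(z*(-1)) + (-5 + a) = a*(-z) + (-5 + a) = -a*z + (-5 + a) = -5 + a - a*z)
g(-42, 117)/59815 = (-5 - 42 - 1*(-42)*117)/59815 = (-5 - 42 + 4914)*(1/59815) = 4867*(1/59815) = 4867/59815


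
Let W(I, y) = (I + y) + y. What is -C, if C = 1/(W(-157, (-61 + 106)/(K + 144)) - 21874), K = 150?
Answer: 49/1079504 ≈ 4.5391e-5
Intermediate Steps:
W(I, y) = I + 2*y
C = -49/1079504 (C = 1/((-157 + 2*((-61 + 106)/(150 + 144))) - 21874) = 1/((-157 + 2*(45/294)) - 21874) = 1/((-157 + 2*(45*(1/294))) - 21874) = 1/((-157 + 2*(15/98)) - 21874) = 1/((-157 + 15/49) - 21874) = 1/(-7678/49 - 21874) = 1/(-1079504/49) = -49/1079504 ≈ -4.5391e-5)
-C = -1*(-49/1079504) = 49/1079504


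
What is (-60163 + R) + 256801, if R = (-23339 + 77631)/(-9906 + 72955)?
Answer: 1771126222/9007 ≈ 1.9664e+5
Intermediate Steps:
R = 7756/9007 (R = 54292/63049 = 54292*(1/63049) = 7756/9007 ≈ 0.86111)
(-60163 + R) + 256801 = (-60163 + 7756/9007) + 256801 = -541880385/9007 + 256801 = 1771126222/9007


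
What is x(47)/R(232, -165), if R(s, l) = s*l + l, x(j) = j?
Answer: -47/38445 ≈ -0.0012225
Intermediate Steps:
R(s, l) = l + l*s (R(s, l) = l*s + l = l + l*s)
x(47)/R(232, -165) = 47/((-165*(1 + 232))) = 47/((-165*233)) = 47/(-38445) = 47*(-1/38445) = -47/38445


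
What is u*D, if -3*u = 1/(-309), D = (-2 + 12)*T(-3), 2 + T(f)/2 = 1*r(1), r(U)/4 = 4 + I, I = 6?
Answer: 760/927 ≈ 0.81985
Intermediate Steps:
r(U) = 40 (r(U) = 4*(4 + 6) = 4*10 = 40)
T(f) = 76 (T(f) = -4 + 2*(1*40) = -4 + 2*40 = -4 + 80 = 76)
D = 760 (D = (-2 + 12)*76 = 10*76 = 760)
u = 1/927 (u = -1/3/(-309) = -1/3*(-1/309) = 1/927 ≈ 0.0010787)
u*D = (1/927)*760 = 760/927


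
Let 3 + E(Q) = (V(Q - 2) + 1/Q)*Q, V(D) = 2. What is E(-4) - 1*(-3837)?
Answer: 3827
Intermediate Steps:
E(Q) = -3 + Q*(2 + 1/Q) (E(Q) = -3 + (2 + 1/Q)*Q = -3 + Q*(2 + 1/Q))
E(-4) - 1*(-3837) = (-2 + 2*(-4)) - 1*(-3837) = (-2 - 8) + 3837 = -10 + 3837 = 3827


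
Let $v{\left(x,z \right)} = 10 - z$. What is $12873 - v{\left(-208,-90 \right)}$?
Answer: $12773$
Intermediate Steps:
$12873 - v{\left(-208,-90 \right)} = 12873 - \left(10 - -90\right) = 12873 - \left(10 + 90\right) = 12873 - 100 = 12773$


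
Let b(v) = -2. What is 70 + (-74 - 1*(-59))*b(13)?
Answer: 100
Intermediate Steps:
70 + (-74 - 1*(-59))*b(13) = 70 + (-74 - 1*(-59))*(-2) = 70 + (-74 + 59)*(-2) = 70 - 15*(-2) = 70 + 30 = 100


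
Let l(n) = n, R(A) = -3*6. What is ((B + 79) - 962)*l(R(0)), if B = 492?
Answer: 7038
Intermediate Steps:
R(A) = -18
((B + 79) - 962)*l(R(0)) = ((492 + 79) - 962)*(-18) = (571 - 962)*(-18) = -391*(-18) = 7038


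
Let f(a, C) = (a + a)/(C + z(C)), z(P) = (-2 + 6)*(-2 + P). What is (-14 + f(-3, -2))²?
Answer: 1681/9 ≈ 186.78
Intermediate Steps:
z(P) = -8 + 4*P (z(P) = 4*(-2 + P) = -8 + 4*P)
f(a, C) = 2*a/(-8 + 5*C) (f(a, C) = (a + a)/(C + (-8 + 4*C)) = (2*a)/(-8 + 5*C) = 2*a/(-8 + 5*C))
(-14 + f(-3, -2))² = (-14 + 2*(-3)/(-8 + 5*(-2)))² = (-14 + 2*(-3)/(-8 - 10))² = (-14 + 2*(-3)/(-18))² = (-14 + 2*(-3)*(-1/18))² = (-14 + ⅓)² = (-41/3)² = 1681/9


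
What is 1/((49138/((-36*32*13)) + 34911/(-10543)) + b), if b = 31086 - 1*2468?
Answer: 6072768/173750440429 ≈ 3.4951e-5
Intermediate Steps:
b = 28618 (b = 31086 - 2468 = 28618)
1/((49138/((-36*32*13)) + 34911/(-10543)) + b) = 1/((49138/((-36*32*13)) + 34911/(-10543)) + 28618) = 1/((49138/((-1152*13)) + 34911*(-1/10543)) + 28618) = 1/((49138/(-14976) - 34911/10543) + 28618) = 1/((49138*(-1/14976) - 34911/10543) + 28618) = 1/((-24569/7488 - 34911/10543) + 28618) = 1/(-40034195/6072768 + 28618) = 1/(173750440429/6072768) = 6072768/173750440429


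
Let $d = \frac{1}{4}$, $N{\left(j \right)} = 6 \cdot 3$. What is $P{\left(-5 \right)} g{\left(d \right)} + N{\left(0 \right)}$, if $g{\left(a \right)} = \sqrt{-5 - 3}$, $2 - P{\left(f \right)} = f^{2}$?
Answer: $18 - 46 i \sqrt{2} \approx 18.0 - 65.054 i$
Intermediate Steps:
$N{\left(j \right)} = 18$
$d = \frac{1}{4} \approx 0.25$
$P{\left(f \right)} = 2 - f^{2}$
$g{\left(a \right)} = 2 i \sqrt{2}$ ($g{\left(a \right)} = \sqrt{-8} = 2 i \sqrt{2}$)
$P{\left(-5 \right)} g{\left(d \right)} + N{\left(0 \right)} = \left(2 - \left(-5\right)^{2}\right) 2 i \sqrt{2} + 18 = \left(2 - 25\right) 2 i \sqrt{2} + 18 = - 23 \cdot 2 i \sqrt{2} + 18 = - 46 i \sqrt{2} + 18 = 18 - 46 i \sqrt{2}$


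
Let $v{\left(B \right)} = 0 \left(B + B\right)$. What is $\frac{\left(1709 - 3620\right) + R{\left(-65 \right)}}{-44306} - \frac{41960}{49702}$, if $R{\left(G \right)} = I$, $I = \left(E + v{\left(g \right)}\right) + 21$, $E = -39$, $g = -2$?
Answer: $- \frac{881602301}{1101048406} \approx -0.80069$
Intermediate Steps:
$v{\left(B \right)} = 0$ ($v{\left(B \right)} = 0 \cdot 2 B = 0$)
$I = -18$ ($I = \left(-39 + 0\right) + 21 = -39 + 21 = -18$)
$R{\left(G \right)} = -18$
$\frac{\left(1709 - 3620\right) + R{\left(-65 \right)}}{-44306} - \frac{41960}{49702} = \frac{\left(1709 - 3620\right) - 18}{-44306} - \frac{41960}{49702} = \left(-1911 - 18\right) \left(- \frac{1}{44306}\right) - \frac{20980}{24851} = \left(-1929\right) \left(- \frac{1}{44306}\right) - \frac{20980}{24851} = \frac{1929}{44306} - \frac{20980}{24851} = - \frac{881602301}{1101048406}$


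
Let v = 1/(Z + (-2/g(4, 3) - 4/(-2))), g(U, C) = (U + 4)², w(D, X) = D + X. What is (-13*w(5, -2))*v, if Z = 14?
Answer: -1248/511 ≈ -2.4423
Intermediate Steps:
g(U, C) = (4 + U)²
v = 32/511 (v = 1/(14 + (-2/(4 + 4)² - 4/(-2))) = 1/(14 + (-2/(8²) - 4*(-½))) = 1/(14 + (-2/64 + 2)) = 1/(14 + (-2*1/64 + 2)) = 1/(14 + (-1/32 + 2)) = 1/(14 + 63/32) = 1/(511/32) = 32/511 ≈ 0.062622)
(-13*w(5, -2))*v = -13*(5 - 2)*(32/511) = -13*3*(32/511) = -39*32/511 = -1248/511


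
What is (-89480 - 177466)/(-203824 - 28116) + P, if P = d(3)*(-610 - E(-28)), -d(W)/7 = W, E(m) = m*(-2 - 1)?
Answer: 1690280253/115970 ≈ 14575.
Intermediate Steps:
E(m) = -3*m (E(m) = m*(-3) = -3*m)
d(W) = -7*W
P = 14574 (P = (-7*3)*(-610 - (-3)*(-28)) = -21*(-610 - 1*84) = -21*(-610 - 84) = -21*(-694) = 14574)
(-89480 - 177466)/(-203824 - 28116) + P = (-89480 - 177466)/(-203824 - 28116) + 14574 = -266946/(-231940) + 14574 = -266946*(-1/231940) + 14574 = 133473/115970 + 14574 = 1690280253/115970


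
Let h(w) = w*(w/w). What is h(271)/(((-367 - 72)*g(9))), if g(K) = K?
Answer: -271/3951 ≈ -0.068590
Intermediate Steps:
h(w) = w (h(w) = w*1 = w)
h(271)/(((-367 - 72)*g(9))) = 271/(((-367 - 72)*9)) = 271/((-439*9)) = 271/(-3951) = 271*(-1/3951) = -271/3951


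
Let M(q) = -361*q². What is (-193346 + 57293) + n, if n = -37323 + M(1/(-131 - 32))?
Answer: -4606427305/26569 ≈ -1.7338e+5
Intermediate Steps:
n = -991635148/26569 (n = -37323 - 361/(-131 - 32)² = -37323 - 361*(1/(-163))² = -37323 - 361*(-1/163)² = -37323 - 361*1/26569 = -37323 - 361/26569 = -991635148/26569 ≈ -37323.)
(-193346 + 57293) + n = (-193346 + 57293) - 991635148/26569 = -136053 - 991635148/26569 = -4606427305/26569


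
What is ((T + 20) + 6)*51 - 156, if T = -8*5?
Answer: -870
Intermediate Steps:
T = -40
((T + 20) + 6)*51 - 156 = ((-40 + 20) + 6)*51 - 156 = (-20 + 6)*51 - 156 = -14*51 - 156 = -714 - 156 = -870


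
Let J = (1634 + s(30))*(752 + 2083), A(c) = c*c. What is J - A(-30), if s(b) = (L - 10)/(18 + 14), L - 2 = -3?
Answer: 148176495/32 ≈ 4.6305e+6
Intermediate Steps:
A(c) = c**2
L = -1 (L = 2 - 3 = -1)
s(b) = -11/32 (s(b) = (-1 - 10)/(18 + 14) = -11/32)
J = 148205295/32 (J = (1634 - 11/32)*(752 + 2083) = (52277/32)*2835 = 148205295/32 ≈ 4.6314e+6)
J - A(-30) = 148205295/32 - 1*(-30)**2 = 148205295/32 - 1*900 = 148205295/32 - 900 = 148176495/32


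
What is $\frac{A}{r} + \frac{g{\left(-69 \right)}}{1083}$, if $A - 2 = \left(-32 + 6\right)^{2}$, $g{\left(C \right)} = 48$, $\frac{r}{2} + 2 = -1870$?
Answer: $- \frac{30809}{225264} \approx -0.13677$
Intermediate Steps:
$r = -3744$ ($r = -4 + 2 \left(-1870\right) = -4 - 3740 = -3744$)
$A = 678$ ($A = 2 + \left(-32 + 6\right)^{2} = 2 + \left(-26\right)^{2} = 2 + 676 = 678$)
$\frac{A}{r} + \frac{g{\left(-69 \right)}}{1083} = \frac{678}{-3744} + \frac{48}{1083} = 678 \left(- \frac{1}{3744}\right) + 48 \cdot \frac{1}{1083} = - \frac{113}{624} + \frac{16}{361} = - \frac{30809}{225264}$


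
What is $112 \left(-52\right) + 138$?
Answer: $-5686$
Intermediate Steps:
$112 \left(-52\right) + 138 = -5824 + 138 = -5686$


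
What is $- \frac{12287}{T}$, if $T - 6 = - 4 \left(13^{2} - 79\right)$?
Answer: $\frac{12287}{354} \approx 34.709$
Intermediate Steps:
$T = -354$ ($T = 6 - 4 \left(13^{2} - 79\right) = 6 - 4 \left(169 - 79\right) = 6 - 360 = -354$)
$- \frac{12287}{T} = - \frac{12287}{-354} = \left(-12287\right) \left(- \frac{1}{354}\right) = \frac{12287}{354}$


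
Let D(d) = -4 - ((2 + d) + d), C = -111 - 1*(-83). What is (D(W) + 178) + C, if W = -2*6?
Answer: 168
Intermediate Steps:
W = -12
C = -28 (C = -111 + 83 = -28)
D(d) = -6 - 2*d (D(d) = -4 - (2 + 2*d) = -4 + (-2 - 2*d) = -6 - 2*d)
(D(W) + 178) + C = ((-6 - 2*(-12)) + 178) - 28 = ((-6 + 24) + 178) - 28 = (18 + 178) - 28 = 196 - 28 = 168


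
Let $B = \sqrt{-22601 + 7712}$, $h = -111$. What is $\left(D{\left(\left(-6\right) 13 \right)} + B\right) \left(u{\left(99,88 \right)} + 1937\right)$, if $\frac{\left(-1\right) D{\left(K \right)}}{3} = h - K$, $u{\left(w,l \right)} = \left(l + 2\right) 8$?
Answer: $263043 + 2657 i \sqrt{14889} \approx 2.6304 \cdot 10^{5} + 3.2421 \cdot 10^{5} i$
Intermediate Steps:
$u{\left(w,l \right)} = 16 + 8 l$ ($u{\left(w,l \right)} = \left(2 + l\right) 8 = 16 + 8 l$)
$D{\left(K \right)} = 333 + 3 K$ ($D{\left(K \right)} = - 3 \left(-111 - K\right) = 333 + 3 K$)
$B = i \sqrt{14889}$ ($B = \sqrt{-14889} = i \sqrt{14889} \approx 122.02 i$)
$\left(D{\left(\left(-6\right) 13 \right)} + B\right) \left(u{\left(99,88 \right)} + 1937\right) = \left(\left(333 + 3 \left(\left(-6\right) 13\right)\right) + i \sqrt{14889}\right) \left(\left(16 + 8 \cdot 88\right) + 1937\right) = \left(\left(333 + 3 \left(-78\right)\right) + i \sqrt{14889}\right) \left(\left(16 + 704\right) + 1937\right) = \left(\left(333 - 234\right) + i \sqrt{14889}\right) \left(720 + 1937\right) = \left(99 + i \sqrt{14889}\right) 2657 = 263043 + 2657 i \sqrt{14889}$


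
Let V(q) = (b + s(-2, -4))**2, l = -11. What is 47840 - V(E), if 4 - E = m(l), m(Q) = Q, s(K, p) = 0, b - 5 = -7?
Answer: 47836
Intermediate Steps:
b = -2 (b = 5 - 7 = -2)
E = 15 (E = 4 - 1*(-11) = 4 + 11 = 15)
V(q) = 4 (V(q) = (-2 + 0)**2 = (-2)**2 = 4)
47840 - V(E) = 47840 - 1*4 = 47840 - 4 = 47836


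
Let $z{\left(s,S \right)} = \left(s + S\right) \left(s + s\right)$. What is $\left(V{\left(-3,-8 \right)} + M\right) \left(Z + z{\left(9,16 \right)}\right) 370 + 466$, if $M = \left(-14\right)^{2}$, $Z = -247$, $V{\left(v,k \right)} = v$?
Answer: $14496696$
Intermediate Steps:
$M = 196$
$z{\left(s,S \right)} = 2 s \left(S + s\right)$ ($z{\left(s,S \right)} = \left(S + s\right) 2 s = 2 s \left(S + s\right)$)
$\left(V{\left(-3,-8 \right)} + M\right) \left(Z + z{\left(9,16 \right)}\right) 370 + 466 = \left(-3 + 196\right) \left(-247 + 2 \cdot 9 \left(16 + 9\right)\right) 370 + 466 = 193 \left(-247 + 2 \cdot 9 \cdot 25\right) 370 + 466 = 193 \left(-247 + 450\right) 370 + 466 = 193 \cdot 203 \cdot 370 + 466 = 39179 \cdot 370 + 466 = 14496230 + 466 = 14496696$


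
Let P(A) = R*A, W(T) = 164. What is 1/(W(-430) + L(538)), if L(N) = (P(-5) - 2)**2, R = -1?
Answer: 1/173 ≈ 0.0057803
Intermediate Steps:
P(A) = -A
L(N) = 9 (L(N) = (-1*(-5) - 2)**2 = (5 - 2)**2 = 3**2 = 9)
1/(W(-430) + L(538)) = 1/(164 + 9) = 1/173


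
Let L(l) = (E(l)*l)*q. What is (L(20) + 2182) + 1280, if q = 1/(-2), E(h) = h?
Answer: 3262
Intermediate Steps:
q = -1/2 ≈ -0.50000
L(l) = -l**2/2 (L(l) = (l*l)*(-1/2) = l**2*(-1/2) = -l**2/2)
(L(20) + 2182) + 1280 = (-1/2*20**2 + 2182) + 1280 = (-1/2*400 + 2182) + 1280 = (-200 + 2182) + 1280 = 1982 + 1280 = 3262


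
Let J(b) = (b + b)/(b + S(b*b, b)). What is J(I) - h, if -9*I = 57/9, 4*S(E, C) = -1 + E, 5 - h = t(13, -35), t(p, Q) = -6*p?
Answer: -49189/605 ≈ -81.304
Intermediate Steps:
h = 83 (h = 5 - (-6)*13 = 5 - 1*(-78) = 5 + 78 = 83)
S(E, C) = -¼ + E/4 (S(E, C) = (-1 + E)/4 = -¼ + E/4)
I = -19/27 (I = -19/(3*9) = -⅑*19/3 = -19/27 ≈ -0.70370)
J(b) = 2*b/(-¼ + b + b²/4) (J(b) = (b + b)/(b + (-¼ + (b*b)/4)) = (2*b)/(b + (-¼ + b²/4)) = (2*b)/(-¼ + b + b²/4) = 2*b/(-¼ + b + b²/4))
J(I) - h = 8*(-19/27)/(-1 + (-19/27)² + 4*(-19/27)) - 1*83 = 8*(-19/27)/(-1 + 361/729 - 76/27) - 83 = 8*(-19/27)/(-2420/729) - 83 = 8*(-19/27)*(-729/2420) - 83 = 1026/605 - 83 = -49189/605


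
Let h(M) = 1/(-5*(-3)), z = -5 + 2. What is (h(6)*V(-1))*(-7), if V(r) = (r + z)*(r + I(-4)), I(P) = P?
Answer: -28/3 ≈ -9.3333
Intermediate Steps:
z = -3
V(r) = (-4 + r)*(-3 + r) (V(r) = (r - 3)*(r - 4) = (-3 + r)*(-4 + r) = (-4 + r)*(-3 + r))
h(M) = 1/15
(h(6)*V(-1))*(-7) = ((12 + (-1)**2 - 7*(-1))/15)*(-7) = ((12 + 1 + 7)/15)*(-7) = ((1/15)*20)*(-7) = (4/3)*(-7) = -28/3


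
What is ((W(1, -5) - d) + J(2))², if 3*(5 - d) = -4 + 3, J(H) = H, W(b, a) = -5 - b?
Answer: 784/9 ≈ 87.111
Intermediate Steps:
d = 16/3 (d = 5 - (-4 + 3)/3 = 5 - ⅓*(-1) = 5 + ⅓ = 16/3 ≈ 5.3333)
((W(1, -5) - d) + J(2))² = (((-5 - 1*1) - 1*16/3) + 2)² = (((-5 - 1) - 16/3) + 2)² = ((-6 - 16/3) + 2)² = (-34/3 + 2)² = (-28/3)² = 784/9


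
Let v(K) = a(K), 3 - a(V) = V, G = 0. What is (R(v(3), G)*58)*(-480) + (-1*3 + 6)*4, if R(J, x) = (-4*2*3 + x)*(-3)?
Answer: -2004468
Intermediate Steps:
a(V) = 3 - V
v(K) = 3 - K
R(J, x) = 72 - 3*x (R(J, x) = (-8*3 + x)*(-3) = (-24 + x)*(-3) = 72 - 3*x)
(R(v(3), G)*58)*(-480) + (-1*3 + 6)*4 = ((72 - 3*0)*58)*(-480) + (-1*3 + 6)*4 = ((72 + 0)*58)*(-480) + (-3 + 6)*4 = (72*58)*(-480) + 3*4 = 4176*(-480) + 12 = -2004480 + 12 = -2004468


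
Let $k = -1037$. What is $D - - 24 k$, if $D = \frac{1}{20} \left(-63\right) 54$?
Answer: $- \frac{250581}{10} \approx -25058.0$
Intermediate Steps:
$D = - \frac{1701}{10}$ ($D = \frac{1}{20} \left(-63\right) 54 = \left(- \frac{63}{20}\right) 54 = - \frac{1701}{10} \approx -170.1$)
$D - - 24 k = - \frac{1701}{10} - \left(-24\right) \left(-1037\right) = - \frac{1701}{10} - 24888 = - \frac{250581}{10}$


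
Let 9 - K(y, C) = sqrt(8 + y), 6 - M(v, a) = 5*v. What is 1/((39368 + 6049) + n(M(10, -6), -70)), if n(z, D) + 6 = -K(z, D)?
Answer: 7567/343556940 - I/343556940 ≈ 2.2025e-5 - 2.9107e-9*I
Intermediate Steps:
M(v, a) = 6 - 5*v
K(y, C) = 9 - sqrt(8 + y)
n(z, D) = -15 + sqrt(8 + z) (n(z, D) = -6 - (9 - sqrt(8 + z)) = -6 + (-9 + sqrt(8 + z)) = -15 + sqrt(8 + z))
1/((39368 + 6049) + n(M(10, -6), -70)) = 1/((39368 + 6049) + (-15 + sqrt(8 + (6 - 5*10)))) = 1/(45417 + (-15 + sqrt(8 + (6 - 50)))) = 1/(45417 + (-15 + sqrt(8 - 44))) = 1/(45417 + (-15 + sqrt(-36))) = 1/(45417 + (-15 + 6*I)) = 1/(45402 + 6*I) = (45402 - 6*I)/2061341640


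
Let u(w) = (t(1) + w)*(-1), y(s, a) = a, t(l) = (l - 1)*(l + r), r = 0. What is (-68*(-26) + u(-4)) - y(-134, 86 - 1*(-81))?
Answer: 1605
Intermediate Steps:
t(l) = l*(-1 + l) (t(l) = (l - 1)*(l + 0) = (-1 + l)*l = l*(-1 + l))
u(w) = -w (u(w) = (1*(-1 + 1) + w)*(-1) = (1*0 + w)*(-1) = (0 + w)*(-1) = w*(-1) = -w)
(-68*(-26) + u(-4)) - y(-134, 86 - 1*(-81)) = (-68*(-26) - 1*(-4)) - (86 - 1*(-81)) = (1768 + 4) - (86 + 81) = 1772 - 1*167 = 1772 - 167 = 1605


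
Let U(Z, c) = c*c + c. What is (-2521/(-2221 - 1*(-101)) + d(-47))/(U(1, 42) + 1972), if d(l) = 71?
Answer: 153041/8009360 ≈ 0.019108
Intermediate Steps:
U(Z, c) = c + c² (U(Z, c) = c² + c = c + c²)
(-2521/(-2221 - 1*(-101)) + d(-47))/(U(1, 42) + 1972) = (-2521/(-2221 - 1*(-101)) + 71)/(42*(1 + 42) + 1972) = (-2521/(-2221 + 101) + 71)/(42*43 + 1972) = (-2521/(-2120) + 71)/(1806 + 1972) = (-2521*(-1/2120) + 71)/3778 = (2521/2120 + 71)*(1/3778) = (153041/2120)*(1/3778) = 153041/8009360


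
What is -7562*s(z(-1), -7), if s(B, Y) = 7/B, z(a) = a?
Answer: 52934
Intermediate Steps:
-7562*s(z(-1), -7) = -52934/(-1) = -52934*(-1) = -7562*(-7) = 52934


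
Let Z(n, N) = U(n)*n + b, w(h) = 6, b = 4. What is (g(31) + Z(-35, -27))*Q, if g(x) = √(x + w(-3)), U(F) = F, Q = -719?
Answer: -883651 - 719*√37 ≈ -8.8802e+5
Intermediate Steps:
Z(n, N) = 4 + n² (Z(n, N) = n*n + 4 = n² + 4 = 4 + n²)
g(x) = √(6 + x) (g(x) = √(x + 6) = √(6 + x))
(g(31) + Z(-35, -27))*Q = (√(6 + 31) + (4 + (-35)²))*(-719) = (√37 + (4 + 1225))*(-719) = (√37 + 1229)*(-719) = (1229 + √37)*(-719) = -883651 - 719*√37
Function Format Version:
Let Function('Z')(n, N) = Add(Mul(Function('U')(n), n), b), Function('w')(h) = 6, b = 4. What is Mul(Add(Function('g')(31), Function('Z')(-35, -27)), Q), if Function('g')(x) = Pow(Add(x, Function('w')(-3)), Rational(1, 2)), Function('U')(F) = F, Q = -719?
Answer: Add(-883651, Mul(-719, Pow(37, Rational(1, 2)))) ≈ -8.8802e+5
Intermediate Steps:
Function('Z')(n, N) = Add(4, Pow(n, 2)) (Function('Z')(n, N) = Add(Mul(n, n), 4) = Add(Pow(n, 2), 4) = Add(4, Pow(n, 2)))
Function('g')(x) = Pow(Add(6, x), Rational(1, 2)) (Function('g')(x) = Pow(Add(x, 6), Rational(1, 2)) = Pow(Add(6, x), Rational(1, 2)))
Mul(Add(Function('g')(31), Function('Z')(-35, -27)), Q) = Mul(Add(Pow(Add(6, 31), Rational(1, 2)), Add(4, Pow(-35, 2))), -719) = Mul(Add(Pow(37, Rational(1, 2)), Add(4, 1225)), -719) = Mul(Add(Pow(37, Rational(1, 2)), 1229), -719) = Mul(Add(1229, Pow(37, Rational(1, 2))), -719) = Add(-883651, Mul(-719, Pow(37, Rational(1, 2))))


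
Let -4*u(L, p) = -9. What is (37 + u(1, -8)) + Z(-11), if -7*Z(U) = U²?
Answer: 615/28 ≈ 21.964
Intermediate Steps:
Z(U) = -U²/7
u(L, p) = 9/4 (u(L, p) = -¼*(-9) = 9/4)
(37 + u(1, -8)) + Z(-11) = (37 + 9/4) - ⅐*(-11)² = 157/4 - ⅐*121 = 157/4 - 121/7 = 615/28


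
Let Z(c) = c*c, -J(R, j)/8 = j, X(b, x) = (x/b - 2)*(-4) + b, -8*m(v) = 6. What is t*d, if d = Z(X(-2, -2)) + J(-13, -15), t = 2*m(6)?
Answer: -186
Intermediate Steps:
m(v) = -¾ (m(v) = -⅛*6 = -¾)
X(b, x) = 8 + b - 4*x/b (X(b, x) = (-2 + x/b)*(-4) + b = (8 - 4*x/b) + b = 8 + b - 4*x/b)
J(R, j) = -8*j
Z(c) = c²
t = -3/2 (t = 2*(-¾) = -3/2 ≈ -1.5000)
d = 124 (d = (8 - 2 - 4*(-2)/(-2))² - 8*(-15) = (8 - 2 - 4*(-2)*(-½))² + 120 = (8 - 2 - 4)² + 120 = 2² + 120 = 4 + 120 = 124)
t*d = -3/2*124 = -186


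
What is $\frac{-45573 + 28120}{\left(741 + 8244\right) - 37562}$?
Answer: $\frac{17453}{28577} \approx 0.61074$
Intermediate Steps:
$\frac{-45573 + 28120}{\left(741 + 8244\right) - 37562} = - \frac{17453}{8985 - 37562} = - \frac{17453}{-28577} = \left(-17453\right) \left(- \frac{1}{28577}\right) = \frac{17453}{28577}$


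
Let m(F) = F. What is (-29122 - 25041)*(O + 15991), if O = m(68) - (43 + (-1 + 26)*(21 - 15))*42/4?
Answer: -1520084595/2 ≈ -7.6004e+8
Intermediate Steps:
O = -3917/2 (O = 68 - (43 + (-1 + 26)*(21 - 15))*42/4 = 68 - (43 + 25*6)*42*(1/4) = 68 - (43 + 150)*21/2 = 68 - 193*21/2 = 68 - 1*4053/2 = 68 - 4053/2 = -3917/2 ≈ -1958.5)
(-29122 - 25041)*(O + 15991) = (-29122 - 25041)*(-3917/2 + 15991) = -54163*28065/2 = -1520084595/2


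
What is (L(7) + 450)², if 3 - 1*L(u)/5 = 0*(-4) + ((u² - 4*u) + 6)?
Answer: 108900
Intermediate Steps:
L(u) = -15 - 5*u² + 20*u (L(u) = 15 - 5*(0*(-4) + ((u² - 4*u) + 6)) = 15 - 5*(0 + (6 + u² - 4*u)) = 15 - 5*(6 + u² - 4*u) = 15 + (-30 - 5*u² + 20*u) = -15 - 5*u² + 20*u)
(L(7) + 450)² = ((-15 - 5*7² + 20*7) + 450)² = ((-15 - 5*49 + 140) + 450)² = ((-15 - 245 + 140) + 450)² = (-120 + 450)² = 330² = 108900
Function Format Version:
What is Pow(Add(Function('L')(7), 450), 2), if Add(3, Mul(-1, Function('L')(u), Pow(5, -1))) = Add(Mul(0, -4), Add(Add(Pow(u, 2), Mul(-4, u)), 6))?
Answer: 108900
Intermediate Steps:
Function('L')(u) = Add(-15, Mul(-5, Pow(u, 2)), Mul(20, u)) (Function('L')(u) = Add(15, Mul(-5, Add(Mul(0, -4), Add(Add(Pow(u, 2), Mul(-4, u)), 6)))) = Add(15, Mul(-5, Add(0, Add(6, Pow(u, 2), Mul(-4, u))))) = Add(15, Mul(-5, Add(6, Pow(u, 2), Mul(-4, u)))) = Add(15, Add(-30, Mul(-5, Pow(u, 2)), Mul(20, u))) = Add(-15, Mul(-5, Pow(u, 2)), Mul(20, u)))
Pow(Add(Function('L')(7), 450), 2) = Pow(Add(Add(-15, Mul(-5, Pow(7, 2)), Mul(20, 7)), 450), 2) = Pow(Add(Add(-15, Mul(-5, 49), 140), 450), 2) = Pow(Add(Add(-15, -245, 140), 450), 2) = Pow(Add(-120, 450), 2) = Pow(330, 2) = 108900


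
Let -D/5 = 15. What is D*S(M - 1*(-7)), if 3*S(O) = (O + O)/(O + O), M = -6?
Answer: -25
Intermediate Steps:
D = -75 (D = -5*15 = -75)
S(O) = ⅓ (S(O) = ((O + O)/(O + O))/3 = ((2*O)/((2*O)))/3 = ((2*O)*(1/(2*O)))/3 = (⅓)*1 = ⅓)
D*S(M - 1*(-7)) = -75*⅓ = -25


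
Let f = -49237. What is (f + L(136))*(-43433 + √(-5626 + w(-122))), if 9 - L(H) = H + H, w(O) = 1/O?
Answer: 2149933500 - 24750*I*√83737506/61 ≈ 2.1499e+9 - 3.7128e+6*I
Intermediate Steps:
L(H) = 9 - 2*H (L(H) = 9 - (H + H) = 9 - 2*H)
(f + L(136))*(-43433 + √(-5626 + w(-122))) = (-49237 + (9 - 2*136))*(-43433 + √(-5626 + 1/(-122))) = (-49237 + (9 - 272))*(-43433 + √(-5626 - 1/122)) = (-49237 - 263)*(-43433 + √(-686373/122)) = -49500*(-43433 + I*√83737506/122) = 2149933500 - 24750*I*√83737506/61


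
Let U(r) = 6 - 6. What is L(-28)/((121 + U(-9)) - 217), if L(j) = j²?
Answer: -49/6 ≈ -8.1667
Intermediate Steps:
U(r) = 0
L(-28)/((121 + U(-9)) - 217) = (-28)²/((121 + 0) - 217) = 784/(121 - 217) = 784/(-96) = 784*(-1/96) = -49/6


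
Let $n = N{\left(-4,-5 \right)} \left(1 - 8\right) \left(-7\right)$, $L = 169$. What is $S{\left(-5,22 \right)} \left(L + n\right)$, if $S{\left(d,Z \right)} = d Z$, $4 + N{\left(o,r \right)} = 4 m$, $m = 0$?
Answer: $2970$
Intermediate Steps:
$N{\left(o,r \right)} = -4$ ($N{\left(o,r \right)} = -4 + 4 \cdot 0 = -4 + 0 = -4$)
$S{\left(d,Z \right)} = Z d$
$n = -196$ ($n = - 4 \left(1 - 8\right) \left(-7\right) = \left(-4\right) \left(-7\right) \left(-7\right) = 28 \left(-7\right) = -196$)
$S{\left(-5,22 \right)} \left(L + n\right) = 22 \left(-5\right) \left(169 - 196\right) = \left(-110\right) \left(-27\right) = 2970$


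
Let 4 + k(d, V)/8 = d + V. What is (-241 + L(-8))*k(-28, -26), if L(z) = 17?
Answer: 103936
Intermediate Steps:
k(d, V) = -32 + 8*V + 8*d (k(d, V) = -32 + 8*(d + V) = -32 + 8*(V + d) = -32 + (8*V + 8*d) = -32 + 8*V + 8*d)
(-241 + L(-8))*k(-28, -26) = (-241 + 17)*(-32 + 8*(-26) + 8*(-28)) = -224*(-32 - 208 - 224) = -224*(-464) = 103936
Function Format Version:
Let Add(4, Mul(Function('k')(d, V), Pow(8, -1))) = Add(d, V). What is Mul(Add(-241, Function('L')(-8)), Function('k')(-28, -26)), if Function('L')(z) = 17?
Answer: 103936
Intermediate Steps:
Function('k')(d, V) = Add(-32, Mul(8, V), Mul(8, d)) (Function('k')(d, V) = Add(-32, Mul(8, Add(d, V))) = Add(-32, Mul(8, Add(V, d))) = Add(-32, Add(Mul(8, V), Mul(8, d))) = Add(-32, Mul(8, V), Mul(8, d)))
Mul(Add(-241, Function('L')(-8)), Function('k')(-28, -26)) = Mul(Add(-241, 17), Add(-32, Mul(8, -26), Mul(8, -28))) = Mul(-224, Add(-32, -208, -224)) = Mul(-224, -464) = 103936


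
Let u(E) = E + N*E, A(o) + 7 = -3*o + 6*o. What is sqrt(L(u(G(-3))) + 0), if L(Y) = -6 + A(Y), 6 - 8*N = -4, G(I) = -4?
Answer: 2*I*sqrt(10) ≈ 6.3246*I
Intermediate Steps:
A(o) = -7 + 3*o (A(o) = -7 + (-3*o + 6*o) = -7 + 3*o)
N = 5/4 (N = 3/4 - 1/8*(-4) = 3/4 + 1/2 = 5/4 ≈ 1.2500)
u(E) = 9*E/4 (u(E) = E + 5*E/4 = 9*E/4)
L(Y) = -13 + 3*Y (L(Y) = -6 + (-7 + 3*Y) = -13 + 3*Y)
sqrt(L(u(G(-3))) + 0) = sqrt((-13 + 3*((9/4)*(-4))) + 0) = sqrt((-13 + 3*(-9)) + 0) = sqrt((-13 - 27) + 0) = sqrt(-40 + 0) = sqrt(-40) = 2*I*sqrt(10)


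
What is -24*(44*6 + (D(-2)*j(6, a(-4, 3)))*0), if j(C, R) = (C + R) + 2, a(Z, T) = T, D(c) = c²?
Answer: -6336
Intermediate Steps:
j(C, R) = 2 + C + R
-24*(44*6 + (D(-2)*j(6, a(-4, 3)))*0) = -24*(44*6 + ((-2)²*(2 + 6 + 3))*0) = -24*(264 + (4*11)*0) = -24*(264 + 44*0) = -24*(264 + 0) = -24*264 = -6336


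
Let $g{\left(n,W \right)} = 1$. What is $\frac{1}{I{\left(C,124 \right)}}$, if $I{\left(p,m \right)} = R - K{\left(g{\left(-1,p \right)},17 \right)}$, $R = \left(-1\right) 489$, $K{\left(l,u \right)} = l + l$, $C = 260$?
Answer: $- \frac{1}{491} \approx -0.0020367$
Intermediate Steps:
$K{\left(l,u \right)} = 2 l$
$R = -489$
$I{\left(p,m \right)} = -491$ ($I{\left(p,m \right)} = -489 - 2 \cdot 1 = -489 - 2 = -491$)
$\frac{1}{I{\left(C,124 \right)}} = \frac{1}{-491} = - \frac{1}{491}$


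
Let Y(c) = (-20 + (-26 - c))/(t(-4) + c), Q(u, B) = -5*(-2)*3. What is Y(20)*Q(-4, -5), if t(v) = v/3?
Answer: -1485/14 ≈ -106.07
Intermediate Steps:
Q(u, B) = 30 (Q(u, B) = 10*3 = 30)
t(v) = v/3 (t(v) = v*(1/3) = v/3)
Y(c) = (-46 - c)/(-4/3 + c) (Y(c) = (-20 + (-26 - c))/((1/3)*(-4) + c) = (-46 - c)/(-4/3 + c))
Y(20)*Q(-4, -5) = (3*(-46 - 1*20)/(-4 + 3*20))*30 = (3*(-46 - 20)/(-4 + 60))*30 = (3*(-66)/56)*30 = (3*(1/56)*(-66))*30 = -99/28*30 = -1485/14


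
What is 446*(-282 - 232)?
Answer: -229244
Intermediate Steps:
446*(-282 - 232) = 446*(-514) = -229244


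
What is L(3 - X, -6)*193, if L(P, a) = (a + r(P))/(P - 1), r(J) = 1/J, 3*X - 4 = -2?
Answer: -22581/28 ≈ -806.46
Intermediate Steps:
X = ⅔ (X = 4/3 + (⅓)*(-2) = 4/3 - ⅔ = ⅔ ≈ 0.66667)
r(J) = 1/J
L(P, a) = (a + 1/P)/(-1 + P) (L(P, a) = (a + 1/P)/(P - 1) = (a + 1/P)/(-1 + P))
L(3 - X, -6)*193 = ((1 + (3 - 1*⅔)*(-6))/((3 - 1*⅔)*(-1 + (3 - 1*⅔))))*193 = ((1 + (3 - ⅔)*(-6))/((3 - ⅔)*(-1 + (3 - ⅔))))*193 = ((1 + (7/3)*(-6))/((7/3)*(-1 + 7/3)))*193 = (3*(1 - 14)/(7*(4/3)))*193 = ((3/7)*(¾)*(-13))*193 = -117/28*193 = -22581/28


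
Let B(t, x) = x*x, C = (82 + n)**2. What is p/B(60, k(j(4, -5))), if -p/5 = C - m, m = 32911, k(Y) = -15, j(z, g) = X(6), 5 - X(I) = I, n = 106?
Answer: -811/15 ≈ -54.067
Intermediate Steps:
X(I) = 5 - I
j(z, g) = -1 (j(z, g) = 5 - 1*6 = 5 - 6 = -1)
C = 35344 (C = (82 + 106)**2 = 188**2 = 35344)
p = -12165 (p = -5*(35344 - 1*32911) = -5*(35344 - 32911) = -5*2433 = -12165)
B(t, x) = x**2
p/B(60, k(j(4, -5))) = -12165/((-15)**2) = -12165/225 = -12165*1/225 = -811/15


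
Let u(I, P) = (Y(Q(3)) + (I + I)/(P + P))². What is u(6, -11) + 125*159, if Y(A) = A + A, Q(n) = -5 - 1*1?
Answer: 2423919/121 ≈ 20032.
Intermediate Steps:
Q(n) = -6 (Q(n) = -5 - 1 = -6)
Y(A) = 2*A
u(I, P) = (-12 + I/P)² (u(I, P) = (2*(-6) + (I + I)/(P + P))² = (-12 + (2*I)/((2*P)))² = (-12 + (2*I)*(1/(2*P)))² = (-12 + I/P)²)
u(6, -11) + 125*159 = (6 - 12*(-11))²/(-11)² + 125*159 = (6 + 132)²/121 + 19875 = (1/121)*138² + 19875 = (1/121)*19044 + 19875 = 19044/121 + 19875 = 2423919/121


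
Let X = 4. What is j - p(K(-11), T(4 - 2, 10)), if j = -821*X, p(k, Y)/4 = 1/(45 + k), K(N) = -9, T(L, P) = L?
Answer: -29557/9 ≈ -3284.1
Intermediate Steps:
p(k, Y) = 4/(45 + k)
j = -3284 (j = -821*4 = -3284)
j - p(K(-11), T(4 - 2, 10)) = -3284 - 4/(45 - 9) = -3284 - 4/36 = -3284 - 1*1/9 = -3284 - 1/9 = -29557/9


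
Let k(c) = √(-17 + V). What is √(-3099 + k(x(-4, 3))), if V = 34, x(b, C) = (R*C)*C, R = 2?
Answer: √(-3099 + √17) ≈ 55.632*I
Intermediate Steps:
x(b, C) = 2*C² (x(b, C) = (2*C)*C = 2*C²)
k(c) = √17 (k(c) = √(-17 + 34) = √17)
√(-3099 + k(x(-4, 3))) = √(-3099 + √17)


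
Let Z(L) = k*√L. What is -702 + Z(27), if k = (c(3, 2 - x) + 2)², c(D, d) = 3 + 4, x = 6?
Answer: -702 + 243*√3 ≈ -281.11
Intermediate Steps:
c(D, d) = 7
k = 81 (k = (7 + 2)² = 9² = 81)
Z(L) = 81*√L
-702 + Z(27) = -702 + 81*√27 = -702 + 81*(3*√3) = -702 + 243*√3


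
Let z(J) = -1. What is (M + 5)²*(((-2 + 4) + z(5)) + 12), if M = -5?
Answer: 0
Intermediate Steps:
(M + 5)²*(((-2 + 4) + z(5)) + 12) = (-5 + 5)²*(((-2 + 4) - 1) + 12) = 0²*((2 - 1) + 12) = 0*(1 + 12) = 0*13 = 0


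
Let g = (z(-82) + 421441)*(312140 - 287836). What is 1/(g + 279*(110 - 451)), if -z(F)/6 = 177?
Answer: 1/10216796077 ≈ 9.7878e-11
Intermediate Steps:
z(F) = -1062 (z(F) = -6*177 = -1062)
g = 10216891216 (g = (-1062 + 421441)*(312140 - 287836) = 420379*24304 = 10216891216)
1/(g + 279*(110 - 451)) = 1/(10216891216 + 279*(110 - 451)) = 1/(10216891216 + 279*(-341)) = 1/(10216891216 - 95139) = 1/10216796077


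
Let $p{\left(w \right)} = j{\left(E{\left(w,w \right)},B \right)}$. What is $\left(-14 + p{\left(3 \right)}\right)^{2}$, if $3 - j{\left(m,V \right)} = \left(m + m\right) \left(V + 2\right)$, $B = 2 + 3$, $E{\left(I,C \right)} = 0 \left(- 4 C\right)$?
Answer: $121$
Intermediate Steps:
$E{\left(I,C \right)} = 0$
$B = 5$
$j{\left(m,V \right)} = 3 - 2 m \left(2 + V\right)$ ($j{\left(m,V \right)} = 3 - \left(m + m\right) \left(V + 2\right) = 3 - 2 m \left(2 + V\right)$)
$p{\left(w \right)} = 3$ ($p{\left(w \right)} = 3 - 0 - 10 \cdot 0 = 3 + 0 + 0 = 3$)
$\left(-14 + p{\left(3 \right)}\right)^{2} = \left(-14 + 3\right)^{2} = \left(-11\right)^{2} = 121$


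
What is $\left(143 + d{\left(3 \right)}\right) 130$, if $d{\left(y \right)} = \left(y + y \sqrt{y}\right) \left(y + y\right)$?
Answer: $20930 + 2340 \sqrt{3} \approx 24983.0$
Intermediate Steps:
$d{\left(y \right)} = 2 y \left(y + y^{\frac{3}{2}}\right)$ ($d{\left(y \right)} = \left(y + y^{\frac{3}{2}}\right) 2 y = 2 y \left(y + y^{\frac{3}{2}}\right)$)
$\left(143 + d{\left(3 \right)}\right) 130 = \left(143 + \left(2 \cdot 3^{2} + 2 \cdot 3^{\frac{5}{2}}\right)\right) 130 = \left(143 + \left(2 \cdot 9 + 2 \cdot 9 \sqrt{3}\right)\right) 130 = \left(143 + \left(18 + 18 \sqrt{3}\right)\right) 130 = \left(161 + 18 \sqrt{3}\right) 130 = 20930 + 2340 \sqrt{3}$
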